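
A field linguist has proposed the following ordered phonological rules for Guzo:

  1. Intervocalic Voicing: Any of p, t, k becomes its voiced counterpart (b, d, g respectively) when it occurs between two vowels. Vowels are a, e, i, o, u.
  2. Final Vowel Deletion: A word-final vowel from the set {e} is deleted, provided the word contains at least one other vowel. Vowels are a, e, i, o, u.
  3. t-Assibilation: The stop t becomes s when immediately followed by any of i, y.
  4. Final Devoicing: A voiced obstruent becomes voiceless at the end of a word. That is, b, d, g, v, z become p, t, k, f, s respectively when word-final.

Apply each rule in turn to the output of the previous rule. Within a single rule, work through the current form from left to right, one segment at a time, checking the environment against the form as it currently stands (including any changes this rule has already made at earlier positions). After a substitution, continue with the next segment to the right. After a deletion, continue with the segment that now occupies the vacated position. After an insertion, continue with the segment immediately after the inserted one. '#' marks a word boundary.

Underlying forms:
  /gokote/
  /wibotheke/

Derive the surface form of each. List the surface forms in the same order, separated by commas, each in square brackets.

[gogot], [wibothek]

/gokote/:
  1 Intervocalic Voicing: [gokote] → [gogode]
  2 Final Vowel Deletion: [gogode] → [gogod]
  3 t-Assibilation: no change — [gogod]
  4 Final Devoicing: [gogod] → [gogot]
/wibotheke/:
  1 Intervocalic Voicing: [wibotheke] → [wibothege]
  2 Final Vowel Deletion: [wibothege] → [wibotheg]
  3 t-Assibilation: no change — [wibotheg]
  4 Final Devoicing: [wibotheg] → [wibothek]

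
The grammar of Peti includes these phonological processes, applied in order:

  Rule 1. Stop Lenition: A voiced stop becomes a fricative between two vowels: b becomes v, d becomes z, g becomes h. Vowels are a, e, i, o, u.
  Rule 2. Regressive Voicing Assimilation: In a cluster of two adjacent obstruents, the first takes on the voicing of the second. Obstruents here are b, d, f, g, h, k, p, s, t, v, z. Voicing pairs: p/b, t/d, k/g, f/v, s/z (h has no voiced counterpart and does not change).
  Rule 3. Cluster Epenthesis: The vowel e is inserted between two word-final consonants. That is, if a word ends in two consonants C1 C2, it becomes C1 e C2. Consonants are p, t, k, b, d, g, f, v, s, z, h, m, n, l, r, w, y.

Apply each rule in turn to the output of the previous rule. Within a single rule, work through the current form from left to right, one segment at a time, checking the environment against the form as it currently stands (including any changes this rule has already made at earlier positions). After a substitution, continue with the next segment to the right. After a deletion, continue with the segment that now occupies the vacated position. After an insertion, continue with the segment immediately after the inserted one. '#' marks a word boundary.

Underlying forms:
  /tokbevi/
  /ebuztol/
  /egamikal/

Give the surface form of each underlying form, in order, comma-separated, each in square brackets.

[togbevi], [evustol], [ehamikal]

/tokbevi/:
  Rule 1 Stop Lenition: no change — [tokbevi]
  Rule 2 Regressive Voicing Assimilation: [tokbevi] → [togbevi]
  Rule 3 Cluster Epenthesis: no change — [togbevi]
/ebuztol/:
  Rule 1 Stop Lenition: [ebuztol] → [evuztol]
  Rule 2 Regressive Voicing Assimilation: [evuztol] → [evustol]
  Rule 3 Cluster Epenthesis: no change — [evustol]
/egamikal/:
  Rule 1 Stop Lenition: [egamikal] → [ehamikal]
  Rule 2 Regressive Voicing Assimilation: no change — [ehamikal]
  Rule 3 Cluster Epenthesis: no change — [ehamikal]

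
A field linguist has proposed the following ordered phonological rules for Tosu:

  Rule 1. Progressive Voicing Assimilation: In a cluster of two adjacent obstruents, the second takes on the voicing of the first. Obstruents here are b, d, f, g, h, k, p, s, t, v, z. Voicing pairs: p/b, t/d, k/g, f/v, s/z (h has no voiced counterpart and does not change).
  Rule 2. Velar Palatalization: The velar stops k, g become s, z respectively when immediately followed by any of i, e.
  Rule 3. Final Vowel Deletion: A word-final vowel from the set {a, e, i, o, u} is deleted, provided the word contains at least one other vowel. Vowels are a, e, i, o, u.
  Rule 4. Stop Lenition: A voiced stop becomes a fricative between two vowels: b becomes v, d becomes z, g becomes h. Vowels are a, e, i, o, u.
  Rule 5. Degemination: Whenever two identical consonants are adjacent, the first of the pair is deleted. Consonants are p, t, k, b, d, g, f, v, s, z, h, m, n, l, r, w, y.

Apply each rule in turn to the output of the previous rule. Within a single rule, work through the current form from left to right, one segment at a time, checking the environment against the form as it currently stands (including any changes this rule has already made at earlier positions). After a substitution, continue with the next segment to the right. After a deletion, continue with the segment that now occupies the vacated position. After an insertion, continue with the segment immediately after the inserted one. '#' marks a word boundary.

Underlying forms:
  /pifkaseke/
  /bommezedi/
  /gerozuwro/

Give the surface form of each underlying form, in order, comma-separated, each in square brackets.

[pifkases], [bomezed], [zerozuwr]

/pifkaseke/:
  Rule 1 Progressive Voicing Assimilation: no change — [pifkaseke]
  Rule 2 Velar Palatalization: [pifkaseke] → [pifkasese]
  Rule 3 Final Vowel Deletion: [pifkasese] → [pifkases]
  Rule 4 Stop Lenition: no change — [pifkases]
  Rule 5 Degemination: no change — [pifkases]
/bommezedi/:
  Rule 1 Progressive Voicing Assimilation: no change — [bommezedi]
  Rule 2 Velar Palatalization: no change — [bommezedi]
  Rule 3 Final Vowel Deletion: [bommezedi] → [bommezed]
  Rule 4 Stop Lenition: no change — [bommezed]
  Rule 5 Degemination: [bommezed] → [bomezed]
/gerozuwro/:
  Rule 1 Progressive Voicing Assimilation: no change — [gerozuwro]
  Rule 2 Velar Palatalization: [gerozuwro] → [zerozuwro]
  Rule 3 Final Vowel Deletion: [zerozuwro] → [zerozuwr]
  Rule 4 Stop Lenition: no change — [zerozuwr]
  Rule 5 Degemination: no change — [zerozuwr]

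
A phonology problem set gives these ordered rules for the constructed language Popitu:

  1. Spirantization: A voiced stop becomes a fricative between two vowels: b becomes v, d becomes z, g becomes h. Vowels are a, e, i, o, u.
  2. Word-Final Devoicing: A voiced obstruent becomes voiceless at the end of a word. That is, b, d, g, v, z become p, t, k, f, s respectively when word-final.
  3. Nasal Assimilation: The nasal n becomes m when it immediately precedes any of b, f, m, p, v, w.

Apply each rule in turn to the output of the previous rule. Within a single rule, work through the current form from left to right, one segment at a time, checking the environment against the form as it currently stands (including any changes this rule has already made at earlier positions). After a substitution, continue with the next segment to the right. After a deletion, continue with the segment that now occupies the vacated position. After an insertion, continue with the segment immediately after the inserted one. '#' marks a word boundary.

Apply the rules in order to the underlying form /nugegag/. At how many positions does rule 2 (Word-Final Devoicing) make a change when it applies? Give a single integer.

1 Spirantization: [nugegag] → [nuhehag]
2 Word-Final Devoicing: [nuhehag] → [nuhehak]
3 Nasal Assimilation: no change — [nuhehak]
Rule 2 changed 1 position(s).

1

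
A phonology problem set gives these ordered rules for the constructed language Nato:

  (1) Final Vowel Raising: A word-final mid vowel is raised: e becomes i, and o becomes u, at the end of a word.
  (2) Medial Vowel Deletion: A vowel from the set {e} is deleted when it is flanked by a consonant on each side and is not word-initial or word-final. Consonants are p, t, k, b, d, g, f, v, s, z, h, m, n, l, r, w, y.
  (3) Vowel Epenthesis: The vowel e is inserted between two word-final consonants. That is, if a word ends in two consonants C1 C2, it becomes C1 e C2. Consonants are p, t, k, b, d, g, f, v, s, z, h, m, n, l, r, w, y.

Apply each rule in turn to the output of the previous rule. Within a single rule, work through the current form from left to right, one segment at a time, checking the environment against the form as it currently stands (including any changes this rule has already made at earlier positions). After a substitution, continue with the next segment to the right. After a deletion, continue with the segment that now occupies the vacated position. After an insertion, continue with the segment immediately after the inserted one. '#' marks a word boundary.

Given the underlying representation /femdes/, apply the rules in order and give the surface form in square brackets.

(1) Final Vowel Raising: no change — [femdes]
(2) Medial Vowel Deletion: [femdes] → [fmds]
(3) Vowel Epenthesis: [fmds] → [fmdes]

[fmdes]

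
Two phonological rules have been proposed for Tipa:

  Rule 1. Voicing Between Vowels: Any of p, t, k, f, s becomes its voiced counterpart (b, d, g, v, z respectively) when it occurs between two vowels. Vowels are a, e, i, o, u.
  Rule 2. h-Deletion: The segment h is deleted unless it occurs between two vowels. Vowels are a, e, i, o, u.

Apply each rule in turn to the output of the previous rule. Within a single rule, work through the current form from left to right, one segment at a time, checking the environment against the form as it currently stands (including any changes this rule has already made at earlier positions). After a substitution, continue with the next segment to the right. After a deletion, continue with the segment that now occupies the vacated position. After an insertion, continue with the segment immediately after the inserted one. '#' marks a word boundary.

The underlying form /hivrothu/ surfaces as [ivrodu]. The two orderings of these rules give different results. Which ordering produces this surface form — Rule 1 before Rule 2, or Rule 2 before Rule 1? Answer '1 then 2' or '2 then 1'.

Order 1 then 2:
  1 Voicing Between Vowels: no change — [hivrothu]
  2 h-Deletion: [hivrothu] → [ivrotu]
  result: [ivrotu]
Order 2 then 1:
  2 h-Deletion: [hivrothu] → [ivrotu]
  1 Voicing Between Vowels: [ivrotu] → [ivrodu]
  result: [ivrodu]

2 then 1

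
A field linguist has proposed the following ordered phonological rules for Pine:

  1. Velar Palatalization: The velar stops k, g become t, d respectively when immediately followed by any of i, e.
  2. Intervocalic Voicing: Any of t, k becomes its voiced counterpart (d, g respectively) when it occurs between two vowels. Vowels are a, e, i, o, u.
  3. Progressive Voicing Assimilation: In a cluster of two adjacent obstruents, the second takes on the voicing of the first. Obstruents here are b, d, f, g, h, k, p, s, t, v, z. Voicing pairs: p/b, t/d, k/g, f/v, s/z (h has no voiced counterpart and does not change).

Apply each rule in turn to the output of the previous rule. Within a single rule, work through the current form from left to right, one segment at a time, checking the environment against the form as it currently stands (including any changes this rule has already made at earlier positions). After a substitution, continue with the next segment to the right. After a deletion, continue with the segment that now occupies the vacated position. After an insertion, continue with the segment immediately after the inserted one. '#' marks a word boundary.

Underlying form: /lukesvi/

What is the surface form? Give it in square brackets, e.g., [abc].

[ludesfi]

1 Velar Palatalization: [lukesvi] → [lutesvi]
2 Intervocalic Voicing: [lutesvi] → [ludesvi]
3 Progressive Voicing Assimilation: [ludesvi] → [ludesfi]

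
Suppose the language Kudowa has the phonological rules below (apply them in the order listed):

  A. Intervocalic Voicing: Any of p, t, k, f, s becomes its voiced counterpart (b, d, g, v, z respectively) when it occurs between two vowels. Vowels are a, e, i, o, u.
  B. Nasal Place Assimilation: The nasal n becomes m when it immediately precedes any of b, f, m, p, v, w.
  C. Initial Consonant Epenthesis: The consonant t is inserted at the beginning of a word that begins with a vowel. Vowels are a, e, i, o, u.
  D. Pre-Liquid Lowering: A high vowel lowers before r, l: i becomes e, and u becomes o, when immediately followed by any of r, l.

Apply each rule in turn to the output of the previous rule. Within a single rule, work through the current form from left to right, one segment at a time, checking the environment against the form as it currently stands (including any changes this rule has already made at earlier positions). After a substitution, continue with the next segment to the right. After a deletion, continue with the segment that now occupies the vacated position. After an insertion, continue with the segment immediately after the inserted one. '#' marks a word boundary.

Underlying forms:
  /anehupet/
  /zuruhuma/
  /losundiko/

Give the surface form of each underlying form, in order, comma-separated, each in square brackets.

[tanehubet], [zoruhuma], [lozundigo]

/anehupet/:
  A Intervocalic Voicing: [anehupet] → [anehubet]
  B Nasal Place Assimilation: no change — [anehubet]
  C Initial Consonant Epenthesis: [anehubet] → [tanehubet]
  D Pre-Liquid Lowering: no change — [tanehubet]
/zuruhuma/:
  A Intervocalic Voicing: no change — [zuruhuma]
  B Nasal Place Assimilation: no change — [zuruhuma]
  C Initial Consonant Epenthesis: no change — [zuruhuma]
  D Pre-Liquid Lowering: [zuruhuma] → [zoruhuma]
/losundiko/:
  A Intervocalic Voicing: [losundiko] → [lozundigo]
  B Nasal Place Assimilation: no change — [lozundigo]
  C Initial Consonant Epenthesis: no change — [lozundigo]
  D Pre-Liquid Lowering: no change — [lozundigo]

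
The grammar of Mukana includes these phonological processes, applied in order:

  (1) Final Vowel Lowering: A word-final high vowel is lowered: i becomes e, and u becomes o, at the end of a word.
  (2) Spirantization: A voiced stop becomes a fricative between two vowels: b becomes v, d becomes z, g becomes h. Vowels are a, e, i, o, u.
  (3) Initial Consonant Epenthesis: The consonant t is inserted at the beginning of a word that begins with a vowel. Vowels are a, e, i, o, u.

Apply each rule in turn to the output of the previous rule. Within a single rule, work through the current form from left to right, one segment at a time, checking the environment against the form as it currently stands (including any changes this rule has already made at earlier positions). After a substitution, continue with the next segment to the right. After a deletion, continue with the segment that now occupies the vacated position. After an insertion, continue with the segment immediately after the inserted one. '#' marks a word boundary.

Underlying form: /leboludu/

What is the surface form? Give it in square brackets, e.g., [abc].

(1) Final Vowel Lowering: [leboludu] → [leboludo]
(2) Spirantization: [leboludo] → [levoluzo]
(3) Initial Consonant Epenthesis: no change — [levoluzo]

[levoluzo]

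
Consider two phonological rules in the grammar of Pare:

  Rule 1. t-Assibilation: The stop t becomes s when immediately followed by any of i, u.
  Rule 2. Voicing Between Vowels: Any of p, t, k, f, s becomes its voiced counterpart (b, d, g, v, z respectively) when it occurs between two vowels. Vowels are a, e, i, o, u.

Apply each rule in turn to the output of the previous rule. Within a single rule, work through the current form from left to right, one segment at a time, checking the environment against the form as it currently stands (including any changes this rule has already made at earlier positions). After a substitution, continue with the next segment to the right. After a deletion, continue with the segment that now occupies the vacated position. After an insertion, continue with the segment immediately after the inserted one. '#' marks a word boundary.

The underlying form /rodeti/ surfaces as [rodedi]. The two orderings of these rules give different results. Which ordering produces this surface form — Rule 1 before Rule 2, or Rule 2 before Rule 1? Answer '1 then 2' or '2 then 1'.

Order 1 then 2:
  1 t-Assibilation: [rodeti] → [rodesi]
  2 Voicing Between Vowels: [rodesi] → [rodezi]
  result: [rodezi]
Order 2 then 1:
  2 Voicing Between Vowels: [rodeti] → [rodedi]
  1 t-Assibilation: no change — [rodedi]
  result: [rodedi]

2 then 1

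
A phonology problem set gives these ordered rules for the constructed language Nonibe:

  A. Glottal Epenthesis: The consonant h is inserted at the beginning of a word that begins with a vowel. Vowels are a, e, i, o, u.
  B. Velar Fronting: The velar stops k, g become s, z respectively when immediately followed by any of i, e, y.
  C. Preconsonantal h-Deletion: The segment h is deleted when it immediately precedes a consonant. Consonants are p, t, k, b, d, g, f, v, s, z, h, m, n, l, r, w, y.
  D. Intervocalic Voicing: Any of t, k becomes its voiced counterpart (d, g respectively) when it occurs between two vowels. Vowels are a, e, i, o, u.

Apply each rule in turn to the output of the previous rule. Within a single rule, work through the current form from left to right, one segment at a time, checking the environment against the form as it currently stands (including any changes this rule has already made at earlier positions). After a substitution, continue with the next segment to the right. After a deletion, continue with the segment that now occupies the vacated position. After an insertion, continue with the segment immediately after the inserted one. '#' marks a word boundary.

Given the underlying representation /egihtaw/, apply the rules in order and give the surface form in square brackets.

[hezidaw]

A Glottal Epenthesis: [egihtaw] → [hegihtaw]
B Velar Fronting: [hegihtaw] → [hezihtaw]
C Preconsonantal h-Deletion: [hezihtaw] → [hezitaw]
D Intervocalic Voicing: [hezitaw] → [hezidaw]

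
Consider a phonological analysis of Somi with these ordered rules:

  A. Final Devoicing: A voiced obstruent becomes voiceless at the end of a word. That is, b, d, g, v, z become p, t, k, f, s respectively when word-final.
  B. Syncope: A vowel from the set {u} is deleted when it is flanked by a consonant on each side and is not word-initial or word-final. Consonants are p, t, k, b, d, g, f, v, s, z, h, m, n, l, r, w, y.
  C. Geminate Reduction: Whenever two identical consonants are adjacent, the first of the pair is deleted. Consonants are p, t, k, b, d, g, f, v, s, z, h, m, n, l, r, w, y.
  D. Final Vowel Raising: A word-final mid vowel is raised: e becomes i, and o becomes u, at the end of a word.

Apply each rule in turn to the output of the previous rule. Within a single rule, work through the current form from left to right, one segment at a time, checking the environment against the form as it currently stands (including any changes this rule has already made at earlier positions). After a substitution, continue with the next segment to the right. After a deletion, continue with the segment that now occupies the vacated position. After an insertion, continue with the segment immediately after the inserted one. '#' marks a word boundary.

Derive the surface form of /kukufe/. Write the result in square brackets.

A Final Devoicing: no change — [kukufe]
B Syncope: [kukufe] → [kkfe]
C Geminate Reduction: [kkfe] → [kfe]
D Final Vowel Raising: [kfe] → [kfi]

[kfi]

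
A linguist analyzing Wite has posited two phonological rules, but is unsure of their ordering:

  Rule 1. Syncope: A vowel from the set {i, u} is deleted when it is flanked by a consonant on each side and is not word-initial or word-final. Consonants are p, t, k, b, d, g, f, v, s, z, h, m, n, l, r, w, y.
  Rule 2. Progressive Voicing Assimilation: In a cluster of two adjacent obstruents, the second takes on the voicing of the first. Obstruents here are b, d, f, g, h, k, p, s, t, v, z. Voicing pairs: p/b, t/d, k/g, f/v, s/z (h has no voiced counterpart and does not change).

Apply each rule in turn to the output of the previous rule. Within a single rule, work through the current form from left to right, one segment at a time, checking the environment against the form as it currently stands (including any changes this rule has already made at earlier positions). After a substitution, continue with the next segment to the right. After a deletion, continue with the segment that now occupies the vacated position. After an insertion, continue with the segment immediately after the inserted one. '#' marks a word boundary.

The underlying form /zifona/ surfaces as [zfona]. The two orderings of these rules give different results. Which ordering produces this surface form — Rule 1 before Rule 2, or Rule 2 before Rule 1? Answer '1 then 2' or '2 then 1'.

Order 1 then 2:
  1 Syncope: [zifona] → [zfona]
  2 Progressive Voicing Assimilation: [zfona] → [zvona]
  result: [zvona]
Order 2 then 1:
  2 Progressive Voicing Assimilation: no change — [zifona]
  1 Syncope: [zifona] → [zfona]
  result: [zfona]

2 then 1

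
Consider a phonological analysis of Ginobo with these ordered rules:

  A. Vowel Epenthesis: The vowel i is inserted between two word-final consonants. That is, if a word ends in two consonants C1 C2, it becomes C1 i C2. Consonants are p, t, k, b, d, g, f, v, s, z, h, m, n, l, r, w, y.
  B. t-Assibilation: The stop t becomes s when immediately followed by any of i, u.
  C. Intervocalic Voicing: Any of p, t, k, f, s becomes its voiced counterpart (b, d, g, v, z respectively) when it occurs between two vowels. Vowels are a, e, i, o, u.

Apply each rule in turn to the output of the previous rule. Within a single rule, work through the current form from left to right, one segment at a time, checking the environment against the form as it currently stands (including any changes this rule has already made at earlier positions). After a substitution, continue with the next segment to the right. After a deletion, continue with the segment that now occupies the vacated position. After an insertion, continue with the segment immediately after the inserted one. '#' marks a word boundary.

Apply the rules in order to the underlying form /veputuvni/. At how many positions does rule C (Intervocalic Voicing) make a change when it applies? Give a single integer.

2

A Vowel Epenthesis: no change — [veputuvni]
B t-Assibilation: [veputuvni] → [vepusuvni]
C Intervocalic Voicing: [vepusuvni] → [vebuzuvni]
Rule C changed 2 position(s).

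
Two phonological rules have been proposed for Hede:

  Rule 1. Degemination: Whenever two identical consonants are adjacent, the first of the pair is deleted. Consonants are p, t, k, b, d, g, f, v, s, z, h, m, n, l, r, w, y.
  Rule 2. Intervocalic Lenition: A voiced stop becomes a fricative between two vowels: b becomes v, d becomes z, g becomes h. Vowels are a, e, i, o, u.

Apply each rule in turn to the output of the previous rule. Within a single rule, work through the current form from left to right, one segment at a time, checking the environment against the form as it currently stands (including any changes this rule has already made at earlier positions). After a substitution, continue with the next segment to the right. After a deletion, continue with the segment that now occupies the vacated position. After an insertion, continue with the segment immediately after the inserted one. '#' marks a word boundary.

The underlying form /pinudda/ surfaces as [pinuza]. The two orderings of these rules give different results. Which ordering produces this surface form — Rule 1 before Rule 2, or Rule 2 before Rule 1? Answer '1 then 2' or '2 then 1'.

1 then 2

Order 1 then 2:
  1 Degemination: [pinudda] → [pinuda]
  2 Intervocalic Lenition: [pinuda] → [pinuza]
  result: [pinuza]
Order 2 then 1:
  2 Intervocalic Lenition: no change — [pinudda]
  1 Degemination: [pinudda] → [pinuda]
  result: [pinuda]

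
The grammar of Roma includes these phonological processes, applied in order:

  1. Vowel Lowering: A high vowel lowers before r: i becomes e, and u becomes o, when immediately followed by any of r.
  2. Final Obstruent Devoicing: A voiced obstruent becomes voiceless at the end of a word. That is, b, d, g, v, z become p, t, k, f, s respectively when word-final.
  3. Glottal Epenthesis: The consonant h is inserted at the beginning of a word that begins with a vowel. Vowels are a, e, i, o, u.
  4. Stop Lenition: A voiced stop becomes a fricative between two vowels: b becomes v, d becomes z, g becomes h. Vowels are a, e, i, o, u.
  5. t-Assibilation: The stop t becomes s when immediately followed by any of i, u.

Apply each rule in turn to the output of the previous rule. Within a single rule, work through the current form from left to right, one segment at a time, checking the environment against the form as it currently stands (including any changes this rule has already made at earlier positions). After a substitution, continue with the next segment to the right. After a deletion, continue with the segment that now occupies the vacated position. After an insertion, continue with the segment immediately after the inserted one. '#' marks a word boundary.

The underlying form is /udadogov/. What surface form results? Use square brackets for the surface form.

1 Vowel Lowering: no change — [udadogov]
2 Final Obstruent Devoicing: [udadogov] → [udadogof]
3 Glottal Epenthesis: [udadogof] → [hudadogof]
4 Stop Lenition: [hudadogof] → [huzazohof]
5 t-Assibilation: no change — [huzazohof]

[huzazohof]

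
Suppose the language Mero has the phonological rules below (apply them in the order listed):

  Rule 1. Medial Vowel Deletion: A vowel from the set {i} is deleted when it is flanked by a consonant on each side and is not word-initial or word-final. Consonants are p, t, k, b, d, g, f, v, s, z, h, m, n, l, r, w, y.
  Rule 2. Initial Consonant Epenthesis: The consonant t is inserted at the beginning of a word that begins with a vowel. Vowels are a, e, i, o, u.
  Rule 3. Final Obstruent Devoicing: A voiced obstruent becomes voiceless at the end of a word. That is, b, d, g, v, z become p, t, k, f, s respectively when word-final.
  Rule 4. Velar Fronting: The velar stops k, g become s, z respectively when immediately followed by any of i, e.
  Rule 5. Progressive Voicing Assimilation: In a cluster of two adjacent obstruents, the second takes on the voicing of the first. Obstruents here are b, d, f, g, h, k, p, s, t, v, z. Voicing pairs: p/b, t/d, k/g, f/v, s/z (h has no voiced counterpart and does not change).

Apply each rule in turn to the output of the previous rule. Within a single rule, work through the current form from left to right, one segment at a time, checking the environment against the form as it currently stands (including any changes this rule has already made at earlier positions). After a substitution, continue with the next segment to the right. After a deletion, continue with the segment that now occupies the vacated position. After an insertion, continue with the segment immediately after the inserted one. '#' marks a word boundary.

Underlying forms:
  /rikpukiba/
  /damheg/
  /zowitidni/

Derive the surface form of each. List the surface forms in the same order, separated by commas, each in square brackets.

[rkpukpa], [damhek], [zowttni]

/rikpukiba/:
  Rule 1 Medial Vowel Deletion: [rikpukiba] → [rkpukba]
  Rule 2 Initial Consonant Epenthesis: no change — [rkpukba]
  Rule 3 Final Obstruent Devoicing: no change — [rkpukba]
  Rule 4 Velar Fronting: no change — [rkpukba]
  Rule 5 Progressive Voicing Assimilation: [rkpukba] → [rkpukpa]
/damheg/:
  Rule 1 Medial Vowel Deletion: no change — [damheg]
  Rule 2 Initial Consonant Epenthesis: no change — [damheg]
  Rule 3 Final Obstruent Devoicing: [damheg] → [damhek]
  Rule 4 Velar Fronting: no change — [damhek]
  Rule 5 Progressive Voicing Assimilation: no change — [damhek]
/zowitidni/:
  Rule 1 Medial Vowel Deletion: [zowitidni] → [zowtdni]
  Rule 2 Initial Consonant Epenthesis: no change — [zowtdni]
  Rule 3 Final Obstruent Devoicing: no change — [zowtdni]
  Rule 4 Velar Fronting: no change — [zowtdni]
  Rule 5 Progressive Voicing Assimilation: [zowtdni] → [zowttni]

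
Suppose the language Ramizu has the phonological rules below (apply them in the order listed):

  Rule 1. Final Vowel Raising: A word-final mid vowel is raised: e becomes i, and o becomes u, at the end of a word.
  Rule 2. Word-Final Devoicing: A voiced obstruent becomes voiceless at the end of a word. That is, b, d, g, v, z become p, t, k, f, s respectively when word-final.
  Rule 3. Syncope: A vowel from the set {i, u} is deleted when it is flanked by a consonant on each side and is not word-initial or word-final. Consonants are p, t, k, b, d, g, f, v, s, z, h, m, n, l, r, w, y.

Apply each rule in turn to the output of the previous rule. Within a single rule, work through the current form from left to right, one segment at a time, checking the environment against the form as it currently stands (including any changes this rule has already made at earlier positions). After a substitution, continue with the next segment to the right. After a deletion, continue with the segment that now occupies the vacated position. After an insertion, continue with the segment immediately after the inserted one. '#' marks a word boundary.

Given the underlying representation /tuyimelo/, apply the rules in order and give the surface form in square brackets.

Rule 1 Final Vowel Raising: [tuyimelo] → [tuyimelu]
Rule 2 Word-Final Devoicing: no change — [tuyimelu]
Rule 3 Syncope: [tuyimelu] → [tymelu]

[tymelu]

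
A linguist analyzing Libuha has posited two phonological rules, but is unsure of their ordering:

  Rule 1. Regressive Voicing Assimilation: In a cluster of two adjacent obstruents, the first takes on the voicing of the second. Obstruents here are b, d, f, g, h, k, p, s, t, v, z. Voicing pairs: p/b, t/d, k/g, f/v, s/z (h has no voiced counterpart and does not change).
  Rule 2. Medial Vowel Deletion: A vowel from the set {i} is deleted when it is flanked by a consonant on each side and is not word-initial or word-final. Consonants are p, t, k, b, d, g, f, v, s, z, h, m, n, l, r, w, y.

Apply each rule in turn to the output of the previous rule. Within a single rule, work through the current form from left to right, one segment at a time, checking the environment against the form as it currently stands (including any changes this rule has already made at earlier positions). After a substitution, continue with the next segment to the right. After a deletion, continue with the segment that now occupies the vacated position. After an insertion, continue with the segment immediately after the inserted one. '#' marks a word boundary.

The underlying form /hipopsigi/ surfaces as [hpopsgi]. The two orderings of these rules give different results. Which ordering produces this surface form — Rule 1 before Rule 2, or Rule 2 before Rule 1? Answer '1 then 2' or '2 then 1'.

1 then 2

Order 1 then 2:
  1 Regressive Voicing Assimilation: no change — [hipopsigi]
  2 Medial Vowel Deletion: [hipopsigi] → [hpopsgi]
  result: [hpopsgi]
Order 2 then 1:
  2 Medial Vowel Deletion: [hipopsigi] → [hpopsgi]
  1 Regressive Voicing Assimilation: [hpopsgi] → [hpopzgi]
  result: [hpopzgi]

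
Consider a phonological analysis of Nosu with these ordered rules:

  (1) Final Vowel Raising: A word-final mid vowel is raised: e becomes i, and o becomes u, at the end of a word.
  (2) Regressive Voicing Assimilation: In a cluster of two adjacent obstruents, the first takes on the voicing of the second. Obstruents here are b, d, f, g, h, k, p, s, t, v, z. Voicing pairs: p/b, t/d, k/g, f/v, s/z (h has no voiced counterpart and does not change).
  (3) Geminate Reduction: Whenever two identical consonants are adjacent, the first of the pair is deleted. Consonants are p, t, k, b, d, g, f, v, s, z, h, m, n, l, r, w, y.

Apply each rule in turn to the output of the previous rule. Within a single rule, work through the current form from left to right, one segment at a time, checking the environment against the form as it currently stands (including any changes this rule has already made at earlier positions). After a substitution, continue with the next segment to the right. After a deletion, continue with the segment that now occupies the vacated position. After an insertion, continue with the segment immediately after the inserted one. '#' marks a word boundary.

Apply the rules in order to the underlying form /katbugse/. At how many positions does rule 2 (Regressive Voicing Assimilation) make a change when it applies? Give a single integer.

2

(1) Final Vowel Raising: [katbugse] → [katbugsi]
(2) Regressive Voicing Assimilation: [katbugsi] → [kadbuksi]
(3) Geminate Reduction: no change — [kadbuksi]
Rule 2 changed 2 position(s).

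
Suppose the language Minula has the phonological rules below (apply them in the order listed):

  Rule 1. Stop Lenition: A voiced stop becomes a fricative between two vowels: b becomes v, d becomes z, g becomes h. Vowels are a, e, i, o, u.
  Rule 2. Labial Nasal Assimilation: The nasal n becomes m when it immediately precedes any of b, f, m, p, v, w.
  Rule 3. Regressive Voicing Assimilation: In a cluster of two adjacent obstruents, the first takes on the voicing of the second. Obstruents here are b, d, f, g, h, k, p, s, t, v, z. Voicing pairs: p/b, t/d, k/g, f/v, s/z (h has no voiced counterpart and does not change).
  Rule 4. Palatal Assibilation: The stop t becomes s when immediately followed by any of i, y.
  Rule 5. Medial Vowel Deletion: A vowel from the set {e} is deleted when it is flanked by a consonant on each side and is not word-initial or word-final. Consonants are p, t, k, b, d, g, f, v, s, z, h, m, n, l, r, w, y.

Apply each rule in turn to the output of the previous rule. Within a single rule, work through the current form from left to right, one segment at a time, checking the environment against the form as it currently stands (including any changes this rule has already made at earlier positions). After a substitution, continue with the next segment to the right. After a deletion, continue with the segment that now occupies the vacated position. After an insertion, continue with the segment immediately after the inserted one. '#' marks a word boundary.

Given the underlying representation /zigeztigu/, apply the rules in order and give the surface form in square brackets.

[zihssihu]

Rule 1 Stop Lenition: [zigeztigu] → [ziheztihu]
Rule 2 Labial Nasal Assimilation: no change — [ziheztihu]
Rule 3 Regressive Voicing Assimilation: [ziheztihu] → [zihestihu]
Rule 4 Palatal Assibilation: [zihestihu] → [zihessihu]
Rule 5 Medial Vowel Deletion: [zihessihu] → [zihssihu]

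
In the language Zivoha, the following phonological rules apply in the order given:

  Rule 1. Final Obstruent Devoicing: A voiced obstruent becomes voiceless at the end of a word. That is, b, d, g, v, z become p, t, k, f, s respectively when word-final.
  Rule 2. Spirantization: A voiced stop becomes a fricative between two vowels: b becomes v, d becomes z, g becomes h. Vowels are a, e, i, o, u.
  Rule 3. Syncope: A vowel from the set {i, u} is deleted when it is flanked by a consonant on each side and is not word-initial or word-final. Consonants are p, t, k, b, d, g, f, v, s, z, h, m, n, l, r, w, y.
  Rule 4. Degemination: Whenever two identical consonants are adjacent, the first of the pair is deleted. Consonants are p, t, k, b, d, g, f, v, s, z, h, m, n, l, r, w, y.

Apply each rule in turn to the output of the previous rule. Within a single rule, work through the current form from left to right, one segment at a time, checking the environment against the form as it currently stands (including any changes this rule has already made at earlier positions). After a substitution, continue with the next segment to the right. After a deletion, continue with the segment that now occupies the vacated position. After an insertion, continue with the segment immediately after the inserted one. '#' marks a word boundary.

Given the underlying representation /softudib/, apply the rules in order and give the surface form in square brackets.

[softzp]

Rule 1 Final Obstruent Devoicing: [softudib] → [softudip]
Rule 2 Spirantization: [softudip] → [softuzip]
Rule 3 Syncope: [softuzip] → [softzp]
Rule 4 Degemination: no change — [softzp]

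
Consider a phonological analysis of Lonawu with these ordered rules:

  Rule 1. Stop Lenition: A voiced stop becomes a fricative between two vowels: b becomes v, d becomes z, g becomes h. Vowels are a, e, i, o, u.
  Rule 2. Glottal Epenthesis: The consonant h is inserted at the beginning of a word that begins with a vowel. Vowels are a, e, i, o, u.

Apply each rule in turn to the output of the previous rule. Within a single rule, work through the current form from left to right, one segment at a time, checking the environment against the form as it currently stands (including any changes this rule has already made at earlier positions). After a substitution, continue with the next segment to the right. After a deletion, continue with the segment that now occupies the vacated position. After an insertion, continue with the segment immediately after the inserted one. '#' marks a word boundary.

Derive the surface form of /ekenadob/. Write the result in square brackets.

[hekenazob]

Rule 1 Stop Lenition: [ekenadob] → [ekenazob]
Rule 2 Glottal Epenthesis: [ekenazob] → [hekenazob]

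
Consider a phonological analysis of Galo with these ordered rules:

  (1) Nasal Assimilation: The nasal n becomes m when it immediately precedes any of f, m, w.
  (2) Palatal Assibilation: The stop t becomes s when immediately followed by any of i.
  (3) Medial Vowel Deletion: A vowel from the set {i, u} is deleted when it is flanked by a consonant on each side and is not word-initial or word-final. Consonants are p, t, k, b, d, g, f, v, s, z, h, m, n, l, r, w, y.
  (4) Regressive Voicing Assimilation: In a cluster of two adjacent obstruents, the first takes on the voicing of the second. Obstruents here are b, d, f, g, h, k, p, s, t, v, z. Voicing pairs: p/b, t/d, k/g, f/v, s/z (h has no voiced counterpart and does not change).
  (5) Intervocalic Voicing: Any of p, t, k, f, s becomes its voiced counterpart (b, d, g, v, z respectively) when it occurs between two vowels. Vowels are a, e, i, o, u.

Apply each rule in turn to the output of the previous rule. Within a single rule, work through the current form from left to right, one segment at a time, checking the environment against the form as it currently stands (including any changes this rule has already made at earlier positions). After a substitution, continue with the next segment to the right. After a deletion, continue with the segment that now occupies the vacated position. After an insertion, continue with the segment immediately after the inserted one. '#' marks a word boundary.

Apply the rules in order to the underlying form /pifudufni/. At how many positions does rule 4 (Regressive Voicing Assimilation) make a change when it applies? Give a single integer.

2

(1) Nasal Assimilation: no change — [pifudufni]
(2) Palatal Assibilation: no change — [pifudufni]
(3) Medial Vowel Deletion: [pifudufni] → [pfdfni]
(4) Regressive Voicing Assimilation: [pfdfni] → [pvtfni]
(5) Intervocalic Voicing: no change — [pvtfni]
Rule 4 changed 2 position(s).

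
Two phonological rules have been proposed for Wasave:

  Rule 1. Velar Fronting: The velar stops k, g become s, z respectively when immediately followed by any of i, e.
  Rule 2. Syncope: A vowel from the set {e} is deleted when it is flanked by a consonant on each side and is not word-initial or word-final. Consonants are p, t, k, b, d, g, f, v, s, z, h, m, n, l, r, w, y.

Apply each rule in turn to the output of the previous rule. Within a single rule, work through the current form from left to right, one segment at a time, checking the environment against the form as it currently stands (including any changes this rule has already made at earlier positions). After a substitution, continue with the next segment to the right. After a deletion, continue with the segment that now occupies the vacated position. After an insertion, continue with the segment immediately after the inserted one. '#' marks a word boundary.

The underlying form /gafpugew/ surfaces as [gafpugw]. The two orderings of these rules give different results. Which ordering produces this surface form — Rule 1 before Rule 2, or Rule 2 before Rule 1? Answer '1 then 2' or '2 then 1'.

Order 1 then 2:
  1 Velar Fronting: [gafpugew] → [gafpuzew]
  2 Syncope: [gafpuzew] → [gafpuzw]
  result: [gafpuzw]
Order 2 then 1:
  2 Syncope: [gafpugew] → [gafpugw]
  1 Velar Fronting: no change — [gafpugw]
  result: [gafpugw]

2 then 1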